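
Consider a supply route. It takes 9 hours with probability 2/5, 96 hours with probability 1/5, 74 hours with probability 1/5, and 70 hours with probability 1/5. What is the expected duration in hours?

51.6 hours

EV = 2/5 × 9 + 1/5 × 96 + 1/5 × 74 + 1/5 × 70 = 3.6 + 19.2 + 14.8 + 14 = 51.6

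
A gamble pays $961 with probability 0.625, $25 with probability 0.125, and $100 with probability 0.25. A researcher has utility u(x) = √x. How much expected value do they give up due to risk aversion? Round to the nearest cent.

E[u] = 0.625·√961 + 0.125·√25 + 0.25·√100 = 0.625·31 + 0.125·5 + 0.25·10 = 22.5
CE = (22.5)² = 506.25
Risk premium = EV − CE = 628.75 − 506.25 = 122.5

$122.50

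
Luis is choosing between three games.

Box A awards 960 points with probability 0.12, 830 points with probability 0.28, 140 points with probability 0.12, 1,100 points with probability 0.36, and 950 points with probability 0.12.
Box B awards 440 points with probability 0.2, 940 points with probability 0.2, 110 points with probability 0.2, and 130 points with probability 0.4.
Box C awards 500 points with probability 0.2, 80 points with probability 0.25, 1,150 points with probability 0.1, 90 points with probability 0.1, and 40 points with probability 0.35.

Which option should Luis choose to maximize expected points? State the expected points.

Box A = 0.12 × 960 + 0.28 × 830 + 0.12 × 140 + 0.36 × 1100 + 0.12 × 950 = 115.2 + 232.4 + 16.8 + 396 + 114 = 874.4
Box B = 0.2 × 440 + 0.2 × 940 + 0.2 × 110 + 0.4 × 130 = 88 + 188 + 22 + 52 = 350
Box C = 0.2 × 500 + 0.25 × 80 + 0.1 × 1150 + 0.1 × 90 + 0.35 × 40 = 100 + 20 + 115 + 9 + 14 = 258

Box A (874.4 points)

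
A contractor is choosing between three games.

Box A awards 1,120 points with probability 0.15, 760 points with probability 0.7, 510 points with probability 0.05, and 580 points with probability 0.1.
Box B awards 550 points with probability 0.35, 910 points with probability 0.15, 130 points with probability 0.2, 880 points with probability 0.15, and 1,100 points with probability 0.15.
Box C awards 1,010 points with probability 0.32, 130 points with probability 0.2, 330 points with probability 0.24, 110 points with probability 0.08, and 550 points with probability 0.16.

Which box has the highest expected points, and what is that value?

Box A (783.5 points)

Box A = 0.15 × 1120 + 0.7 × 760 + 0.05 × 510 + 0.1 × 580 = 168 + 532 + 25.5 + 58 = 783.5
Box B = 0.35 × 550 + 0.15 × 910 + 0.2 × 130 + 0.15 × 880 + 0.15 × 1100 = 192.5 + 136.5 + 26 + 132 + 165 = 652
Box C = 0.32 × 1010 + 0.2 × 130 + 0.24 × 330 + 0.08 × 110 + 0.16 × 550 = 323.2 + 26 + 79.2 + 8.8 + 88 = 525.2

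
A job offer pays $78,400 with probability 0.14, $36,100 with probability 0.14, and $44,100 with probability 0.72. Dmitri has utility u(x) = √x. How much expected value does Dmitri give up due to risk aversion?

$693

E[u] = 0.14·√78400 + 0.14·√36100 + 0.72·√44100 = 0.14·280 + 0.14·190 + 0.72·210 = 217
CE = (217)² = 47089
Risk premium = EV − CE = 47782 − 47089 = 693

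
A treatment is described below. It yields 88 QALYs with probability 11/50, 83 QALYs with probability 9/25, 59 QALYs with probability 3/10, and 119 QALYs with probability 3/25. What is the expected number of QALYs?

81.22 QALYs

EV = 11/50 × 88 + 9/25 × 83 + 3/10 × 59 + 3/25 × 119 = 19.36 + 29.88 + 17.7 + 14.28 = 81.22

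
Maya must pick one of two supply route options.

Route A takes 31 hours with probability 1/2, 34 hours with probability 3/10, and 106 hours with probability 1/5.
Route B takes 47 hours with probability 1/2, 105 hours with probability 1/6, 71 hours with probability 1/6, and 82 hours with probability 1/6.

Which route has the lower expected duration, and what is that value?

Route A (46.9 hours)

Route A = 1/2 × 31 + 3/10 × 34 + 1/5 × 106 = 15.5 + 10.2 + 21.2 = 46.9
Route B = 1/2 × 47 + 1/6 × 105 + 1/6 × 71 + 1/6 × 82 = 23.5 + 17.5 + 11.8333 + 13.6667 = 66.5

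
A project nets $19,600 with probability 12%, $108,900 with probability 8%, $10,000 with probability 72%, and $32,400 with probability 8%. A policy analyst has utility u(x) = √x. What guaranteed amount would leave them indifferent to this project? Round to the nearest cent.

$16,796.16

E[u] = 0.12·√19600 + 0.08·√108900 + 0.72·√10000 + 0.08·√32400 = 0.12·140 + 0.08·330 + 0.72·100 + 0.08·180 = 129.6
CE = (129.6)² = 16796.16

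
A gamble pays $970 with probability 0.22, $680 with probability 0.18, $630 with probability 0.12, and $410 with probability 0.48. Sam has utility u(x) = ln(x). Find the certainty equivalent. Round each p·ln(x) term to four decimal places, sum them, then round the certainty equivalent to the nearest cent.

$571.52

E[u] = 0.22·ln(970) + 0.18·ln(680) + 0.12·ln(630) + 0.48·ln(410) = 1.5130 + 1.1740 + 0.7735 + 2.8878 = 6.3483
CE = e^6.3483 ≈ 571.52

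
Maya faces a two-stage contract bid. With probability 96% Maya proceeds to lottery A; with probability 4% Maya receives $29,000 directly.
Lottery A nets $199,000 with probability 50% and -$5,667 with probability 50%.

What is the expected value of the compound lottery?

$93,959.84

EV(A) = 0.5 × 199000 + 0.5 × (-5667) = 99500 − 2833.5 = 96666.5
Branch B: 29000 (certain)
Overall = 0.96 × 96666.5 + 0.04 × 29000 = 92799.84 + 1160 = 93959.84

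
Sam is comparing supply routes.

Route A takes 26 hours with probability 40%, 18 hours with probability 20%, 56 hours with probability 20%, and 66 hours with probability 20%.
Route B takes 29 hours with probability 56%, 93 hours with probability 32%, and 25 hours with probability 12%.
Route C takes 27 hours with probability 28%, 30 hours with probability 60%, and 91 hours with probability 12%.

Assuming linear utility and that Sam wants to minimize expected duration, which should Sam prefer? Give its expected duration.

Route C (36.48 hours)

Route A = 0.4 × 26 + 0.2 × 18 + 0.2 × 56 + 0.2 × 66 = 10.4 + 3.6 + 11.2 + 13.2 = 38.4
Route B = 0.56 × 29 + 0.32 × 93 + 0.12 × 25 = 16.24 + 29.76 + 3 = 49
Route C = 0.28 × 27 + 0.6 × 30 + 0.12 × 91 = 7.56 + 18 + 10.92 = 36.48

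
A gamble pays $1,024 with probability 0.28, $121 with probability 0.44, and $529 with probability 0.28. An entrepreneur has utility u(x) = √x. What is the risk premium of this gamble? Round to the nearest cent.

$78.42

E[u] = 0.28·√1024 + 0.44·√121 + 0.28·√529 = 0.28·32 + 0.44·11 + 0.28·23 = 20.24
CE = (20.24)² = 409.6576
Risk premium = EV − CE = 488.08 − 409.6576 = 78.4224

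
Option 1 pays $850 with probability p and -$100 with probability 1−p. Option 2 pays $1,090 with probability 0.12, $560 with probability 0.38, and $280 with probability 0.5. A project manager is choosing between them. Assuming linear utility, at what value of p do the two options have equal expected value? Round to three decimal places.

p = 0.614

EV(Option 2) = 0.12 × 1090 + 0.38 × 560 + 0.5 × 280 = 130.8 + 212.8 + 140 = 483.6
p·850 + (1−p)·(-100) = 483.6
950p − 100 = 483.6
p = (483.6 + 100) / 950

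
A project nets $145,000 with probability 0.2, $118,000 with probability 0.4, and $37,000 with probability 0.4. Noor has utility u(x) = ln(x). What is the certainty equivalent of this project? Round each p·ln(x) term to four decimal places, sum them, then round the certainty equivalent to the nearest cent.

$77,327.12

E[u] = 0.2·ln(145000) + 0.4·ln(118000) + 0.4·ln(37000) = 2.3769 + 4.6714 + 4.2075 = 11.2558
CE = e^11.2558 ≈ 77327.12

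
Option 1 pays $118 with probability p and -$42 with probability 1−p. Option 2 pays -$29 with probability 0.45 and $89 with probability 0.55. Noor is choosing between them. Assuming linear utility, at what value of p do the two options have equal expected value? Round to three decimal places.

p = 0.487

EV(Option 2) = 0.45 × (-29) + 0.55 × 89 = -13.05 + 48.95 = 35.9
p·118 + (1−p)·(-42) = 35.9
160p − 42 = 35.9
p = (35.9 + 42) / 160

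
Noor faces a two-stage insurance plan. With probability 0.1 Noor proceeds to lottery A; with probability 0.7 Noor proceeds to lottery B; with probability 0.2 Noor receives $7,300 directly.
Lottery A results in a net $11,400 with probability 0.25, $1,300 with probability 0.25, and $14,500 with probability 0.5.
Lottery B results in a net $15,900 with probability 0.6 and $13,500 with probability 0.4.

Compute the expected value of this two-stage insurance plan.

$12,960.50

EV(A) = 0.25 × 11400 + 0.25 × 1300 + 0.5 × 14500 = 2850 + 325 + 7250 = 10425
EV(B) = 0.6 × 15900 + 0.4 × 13500 = 9540 + 5400 = 14940
Branch C: 7300 (certain)
Overall = 0.1 × 10425 + 0.7 × 14940 + 0.2 × 7300 = 1042.5 + 10458 + 1460 = 12960.5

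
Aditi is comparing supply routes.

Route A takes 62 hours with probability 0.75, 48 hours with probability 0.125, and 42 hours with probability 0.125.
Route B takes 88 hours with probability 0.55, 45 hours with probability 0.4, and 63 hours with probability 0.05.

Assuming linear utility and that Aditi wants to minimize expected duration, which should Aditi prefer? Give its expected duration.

Route A (57.75 hours)

Route A = 0.75 × 62 + 0.125 × 48 + 0.125 × 42 = 46.5 + 6 + 5.25 = 57.75
Route B = 0.55 × 88 + 0.4 × 45 + 0.05 × 63 = 48.4 + 18 + 3.15 = 69.55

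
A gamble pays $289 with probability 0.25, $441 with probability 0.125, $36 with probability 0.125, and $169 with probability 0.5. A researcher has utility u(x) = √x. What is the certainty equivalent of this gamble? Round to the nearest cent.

E[u] = 0.25·√289 + 0.125·√441 + 0.125·√36 + 0.5·√169 = 0.25·17 + 0.125·21 + 0.125·6 + 0.5·13 = 14.125
CE = (14.125)² = 199.515625

$199.52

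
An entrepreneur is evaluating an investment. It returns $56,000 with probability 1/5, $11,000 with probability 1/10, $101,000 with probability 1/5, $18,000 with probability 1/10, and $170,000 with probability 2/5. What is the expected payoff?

EV = 1/5 × 56000 + 1/10 × 11000 + 1/5 × 101000 + 1/10 × 18000 + 2/5 × 170000 = 11200 + 1100 + 20200 + 1800 + 68000 = 102300

$102,300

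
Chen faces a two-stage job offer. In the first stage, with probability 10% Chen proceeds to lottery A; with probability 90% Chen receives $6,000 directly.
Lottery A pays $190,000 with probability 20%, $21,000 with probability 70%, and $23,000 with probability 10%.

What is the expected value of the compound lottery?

EV(A) = 0.2 × 190000 + 0.7 × 21000 + 0.1 × 23000 = 38000 + 14700 + 2300 = 55000
Branch B: 6000 (certain)
Overall = 0.1 × 55000 + 0.9 × 6000 = 5500 + 5400 = 10900

$10,900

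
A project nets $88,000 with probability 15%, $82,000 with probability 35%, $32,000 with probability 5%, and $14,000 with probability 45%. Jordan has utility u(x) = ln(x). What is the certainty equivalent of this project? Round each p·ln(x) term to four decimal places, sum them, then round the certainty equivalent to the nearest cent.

$35,692.65

E[u] = 0.15·ln(88000) + 0.35·ln(82000) + 0.05·ln(32000) + 0.45·ln(14000) = 1.7078 + 3.9601 + 0.5187 + 4.2961 = 10.4827
CE = e^10.4827 ≈ 35692.65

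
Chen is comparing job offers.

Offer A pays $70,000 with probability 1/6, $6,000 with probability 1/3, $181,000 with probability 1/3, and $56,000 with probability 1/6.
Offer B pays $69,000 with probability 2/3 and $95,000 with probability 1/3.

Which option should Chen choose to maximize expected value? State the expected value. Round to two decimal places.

Offer A ($83,333.33)

Offer A = 1/6 × 70000 + 1/3 × 6000 + 1/3 × 181000 + 1/6 × 56000 = 11666.6667 + 2000 + 60333.3333 + 9333.3333 = 83333.3333
Offer B = 2/3 × 69000 + 1/3 × 95000 = 46000 + 31666.6667 = 77666.6667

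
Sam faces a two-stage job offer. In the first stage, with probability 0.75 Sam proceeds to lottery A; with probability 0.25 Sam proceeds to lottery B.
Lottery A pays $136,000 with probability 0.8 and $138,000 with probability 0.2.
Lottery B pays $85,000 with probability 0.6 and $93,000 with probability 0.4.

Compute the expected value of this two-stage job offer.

$124,350

EV(A) = 0.8 × 136000 + 0.2 × 138000 = 108800 + 27600 = 136400
EV(B) = 0.6 × 85000 + 0.4 × 93000 = 51000 + 37200 = 88200
Overall = 0.75 × 136400 + 0.25 × 88200 = 102300 + 22050 = 124350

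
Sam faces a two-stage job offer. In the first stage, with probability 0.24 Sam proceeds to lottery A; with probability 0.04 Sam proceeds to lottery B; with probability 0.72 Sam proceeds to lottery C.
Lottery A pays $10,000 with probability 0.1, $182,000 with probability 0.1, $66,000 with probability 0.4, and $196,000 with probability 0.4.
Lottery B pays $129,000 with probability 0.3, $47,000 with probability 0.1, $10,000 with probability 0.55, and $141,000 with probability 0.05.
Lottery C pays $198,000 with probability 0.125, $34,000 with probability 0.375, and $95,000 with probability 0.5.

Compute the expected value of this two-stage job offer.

$93,198

EV(A) = 0.1 × 10000 + 0.1 × 182000 + 0.4 × 66000 + 0.4 × 196000 = 1000 + 18200 + 26400 + 78400 = 124000
EV(B) = 0.3 × 129000 + 0.1 × 47000 + 0.55 × 10000 + 0.05 × 141000 = 38700 + 4700 + 5500 + 7050 = 55950
EV(C) = 0.125 × 198000 + 0.375 × 34000 + 0.5 × 95000 = 24750 + 12750 + 47500 = 85000
Overall = 0.24 × 124000 + 0.04 × 55950 + 0.72 × 85000 = 29760 + 2238 + 61200 = 93198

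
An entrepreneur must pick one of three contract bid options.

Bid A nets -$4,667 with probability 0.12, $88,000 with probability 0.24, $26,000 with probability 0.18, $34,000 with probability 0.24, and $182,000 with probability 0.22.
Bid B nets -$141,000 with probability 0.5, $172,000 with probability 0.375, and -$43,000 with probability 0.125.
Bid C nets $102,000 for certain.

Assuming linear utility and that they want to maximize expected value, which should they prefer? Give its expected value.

Bid C ($102,000)

Bid A = 0.12 × (-4667) + 0.24 × 88000 + 0.18 × 26000 + 0.24 × 34000 + 0.22 × 182000 = -560.04 + 21120 + 4680 + 8160 + 40040 = 73439.96
Bid B = 0.5 × (-141000) + 0.375 × 172000 + 0.125 × (-43000) = -70500 + 64500 − 5375 = -11375
Bid C: 102000 (certain)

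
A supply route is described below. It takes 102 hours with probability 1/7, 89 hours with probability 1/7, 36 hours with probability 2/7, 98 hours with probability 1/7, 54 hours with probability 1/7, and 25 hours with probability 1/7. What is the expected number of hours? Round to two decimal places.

EV = 1/7 × 102 + 1/7 × 89 + 2/7 × 36 + 1/7 × 98 + 1/7 × 54 + 1/7 × 25 = 14.5714 + 12.7143 + 10.2857 + 14 + 7.7143 + 3.5714 = 62.8571

62.86 hours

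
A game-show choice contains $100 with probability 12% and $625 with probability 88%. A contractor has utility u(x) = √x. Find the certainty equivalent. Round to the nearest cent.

$538.24

E[u] = 0.12·√100 + 0.88·√625 = 0.12·10 + 0.88·25 = 23.2
CE = (23.2)² = 538.24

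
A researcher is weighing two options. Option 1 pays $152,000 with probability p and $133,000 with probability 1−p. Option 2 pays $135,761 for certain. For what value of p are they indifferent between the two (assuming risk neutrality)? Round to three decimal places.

p = 0.145

p·152000 + (1−p)·133000 = 135761
19000p + 133000 = 135761
p = (135761 − 133000) / 19000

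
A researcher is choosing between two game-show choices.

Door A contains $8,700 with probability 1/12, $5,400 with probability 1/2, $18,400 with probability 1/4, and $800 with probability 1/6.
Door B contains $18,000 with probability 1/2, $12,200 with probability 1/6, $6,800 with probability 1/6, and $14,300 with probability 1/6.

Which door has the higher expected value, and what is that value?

Door B ($14,550)

Door A = 1/12 × 8700 + 1/2 × 5400 + 1/4 × 18400 + 1/6 × 800 = 725 + 2700 + 4600 + 133.3333 = 8158.3333
Door B = 1/2 × 18000 + 1/6 × 12200 + 1/6 × 6800 + 1/6 × 14300 = 9000 + 2033.3333 + 1133.3333 + 2383.3333 = 14550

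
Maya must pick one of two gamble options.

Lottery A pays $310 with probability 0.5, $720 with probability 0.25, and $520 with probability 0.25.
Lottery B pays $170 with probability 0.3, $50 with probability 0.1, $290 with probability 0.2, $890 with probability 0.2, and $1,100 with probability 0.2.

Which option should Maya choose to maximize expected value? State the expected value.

Lottery A = 0.5 × 310 + 0.25 × 720 + 0.25 × 520 = 155 + 180 + 130 = 465
Lottery B = 0.3 × 170 + 0.1 × 50 + 0.2 × 290 + 0.2 × 890 + 0.2 × 1100 = 51 + 5 + 58 + 178 + 220 = 512

Lottery B ($512)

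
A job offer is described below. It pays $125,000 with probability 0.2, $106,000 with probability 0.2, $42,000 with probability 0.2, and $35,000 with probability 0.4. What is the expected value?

$68,600

EV = 0.2 × 125000 + 0.2 × 106000 + 0.2 × 42000 + 0.4 × 35000 = 25000 + 21200 + 8400 + 14000 = 68600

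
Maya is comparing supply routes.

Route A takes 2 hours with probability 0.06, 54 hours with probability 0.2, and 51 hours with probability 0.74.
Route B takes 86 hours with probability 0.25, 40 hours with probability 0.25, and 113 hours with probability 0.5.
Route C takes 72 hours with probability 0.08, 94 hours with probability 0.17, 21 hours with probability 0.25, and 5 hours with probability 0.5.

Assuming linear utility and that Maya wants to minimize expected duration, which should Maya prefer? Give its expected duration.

Route A = 0.06 × 2 + 0.2 × 54 + 0.74 × 51 = 0.12 + 10.8 + 37.74 = 48.66
Route B = 0.25 × 86 + 0.25 × 40 + 0.5 × 113 = 21.5 + 10 + 56.5 = 88
Route C = 0.08 × 72 + 0.17 × 94 + 0.25 × 21 + 0.5 × 5 = 5.76 + 15.98 + 5.25 + 2.5 = 29.49

Route C (29.49 hours)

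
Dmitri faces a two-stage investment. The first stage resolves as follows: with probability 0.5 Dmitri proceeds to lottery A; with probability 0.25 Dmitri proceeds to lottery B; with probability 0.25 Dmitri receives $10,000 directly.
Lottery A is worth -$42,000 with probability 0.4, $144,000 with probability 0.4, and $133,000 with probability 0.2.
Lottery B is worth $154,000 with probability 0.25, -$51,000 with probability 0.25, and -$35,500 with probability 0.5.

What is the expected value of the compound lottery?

$38,200

EV(A) = 0.4 × (-42000) + 0.4 × 144000 + 0.2 × 133000 = -16800 + 57600 + 26600 = 67400
EV(B) = 0.25 × 154000 + 0.25 × (-51000) + 0.5 × (-35500) = 38500 − 12750 − 17750 = 8000
Branch C: 10000 (certain)
Overall = 0.5 × 67400 + 0.25 × 8000 + 0.25 × 10000 = 33700 + 2000 + 2500 = 38200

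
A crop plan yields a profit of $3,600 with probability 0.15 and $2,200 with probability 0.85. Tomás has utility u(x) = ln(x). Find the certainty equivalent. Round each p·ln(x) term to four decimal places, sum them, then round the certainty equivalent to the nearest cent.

$2,368.71

E[u] = 0.15·ln(3600) + 0.85·ln(2200) = 1.2283 + 6.5418 = 7.7701
CE = e^7.7701 ≈ 2368.71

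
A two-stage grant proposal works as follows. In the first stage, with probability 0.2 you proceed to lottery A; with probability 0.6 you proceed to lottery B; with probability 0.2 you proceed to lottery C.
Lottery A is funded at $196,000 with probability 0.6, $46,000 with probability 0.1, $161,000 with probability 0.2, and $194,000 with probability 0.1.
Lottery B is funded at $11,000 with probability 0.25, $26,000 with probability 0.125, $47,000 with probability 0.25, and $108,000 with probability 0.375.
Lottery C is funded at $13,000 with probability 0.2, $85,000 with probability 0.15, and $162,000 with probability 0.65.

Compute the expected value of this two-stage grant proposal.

EV(A) = 0.6 × 196000 + 0.1 × 46000 + 0.2 × 161000 + 0.1 × 194000 = 117600 + 4600 + 32200 + 19400 = 173800
EV(B) = 0.25 × 11000 + 0.125 × 26000 + 0.25 × 47000 + 0.375 × 108000 = 2750 + 3250 + 11750 + 40500 = 58250
EV(C) = 0.2 × 13000 + 0.15 × 85000 + 0.65 × 162000 = 2600 + 12750 + 105300 = 120650
Overall = 0.2 × 173800 + 0.6 × 58250 + 0.2 × 120650 = 34760 + 34950 + 24130 = 93840

$93,840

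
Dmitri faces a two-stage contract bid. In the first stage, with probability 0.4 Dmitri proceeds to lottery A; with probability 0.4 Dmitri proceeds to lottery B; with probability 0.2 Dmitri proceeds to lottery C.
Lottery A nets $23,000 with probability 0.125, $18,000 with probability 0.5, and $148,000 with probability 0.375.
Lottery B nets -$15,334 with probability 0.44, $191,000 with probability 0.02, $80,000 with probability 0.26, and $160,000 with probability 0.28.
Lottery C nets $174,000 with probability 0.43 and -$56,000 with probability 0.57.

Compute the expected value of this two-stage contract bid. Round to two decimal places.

$60,599.22

EV(A) = 0.125 × 23000 + 0.5 × 18000 + 0.375 × 148000 = 2875 + 9000 + 55500 = 67375
EV(B) = 0.44 × (-15334) + 0.02 × 191000 + 0.26 × 80000 + 0.28 × 160000 = -6746.96 + 3820 + 20800 + 44800 = 62673.04
EV(C) = 0.43 × 174000 + 0.57 × (-56000) = 74820 − 31920 = 42900
Overall = 0.4 × 67375 + 0.4 × 62673.04 + 0.2 × 42900 = 26950 + 25069.216 + 8580 = 60599.216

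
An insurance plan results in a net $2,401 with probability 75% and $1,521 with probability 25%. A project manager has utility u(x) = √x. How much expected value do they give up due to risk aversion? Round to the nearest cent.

$18.75

E[u] = 0.75·√2401 + 0.25·√1521 = 0.75·49 + 0.25·39 = 46.5
CE = (46.5)² = 2162.25
Risk premium = EV − CE = 2181 − 2162.25 = 18.75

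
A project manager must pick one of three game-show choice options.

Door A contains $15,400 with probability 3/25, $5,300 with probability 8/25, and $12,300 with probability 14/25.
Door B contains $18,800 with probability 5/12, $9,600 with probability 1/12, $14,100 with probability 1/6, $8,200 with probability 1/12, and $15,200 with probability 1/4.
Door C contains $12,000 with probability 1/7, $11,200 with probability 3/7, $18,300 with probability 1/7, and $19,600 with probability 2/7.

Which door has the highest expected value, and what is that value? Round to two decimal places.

Door A = 3/25 × 15400 + 8/25 × 5300 + 14/25 × 12300 = 1848 + 1696 + 6888 = 10432
Door B = 5/12 × 18800 + 1/12 × 9600 + 1/6 × 14100 + 1/12 × 8200 + 1/4 × 15200 = 7833.3333 + 800 + 2350 + 683.3333 + 3800 = 15466.6667
Door C = 1/7 × 12000 + 3/7 × 11200 + 1/7 × 18300 + 2/7 × 19600 = 1714.2857 + 4800 + 2614.2857 + 5600 = 14728.5714

Door B ($15,466.67)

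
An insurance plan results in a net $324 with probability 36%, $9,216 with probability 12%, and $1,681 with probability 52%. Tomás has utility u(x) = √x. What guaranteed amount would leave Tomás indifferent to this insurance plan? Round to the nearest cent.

E[u] = 0.36·√324 + 0.12·√9216 + 0.52·√1681 = 0.36·18 + 0.12·96 + 0.52·41 = 39.32
CE = (39.32)² = 1546.0624

$1,546.06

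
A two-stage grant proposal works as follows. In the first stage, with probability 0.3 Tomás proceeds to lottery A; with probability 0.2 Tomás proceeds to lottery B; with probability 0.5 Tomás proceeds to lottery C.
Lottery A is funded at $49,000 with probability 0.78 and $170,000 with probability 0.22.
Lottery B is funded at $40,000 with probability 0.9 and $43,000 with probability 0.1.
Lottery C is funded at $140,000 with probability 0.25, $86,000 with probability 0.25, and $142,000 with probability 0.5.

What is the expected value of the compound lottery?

EV(A) = 0.78 × 49000 + 0.22 × 170000 = 38220 + 37400 = 75620
EV(B) = 0.9 × 40000 + 0.1 × 43000 = 36000 + 4300 = 40300
EV(C) = 0.25 × 140000 + 0.25 × 86000 + 0.5 × 142000 = 35000 + 21500 + 71000 = 127500
Overall = 0.3 × 75620 + 0.2 × 40300 + 0.5 × 127500 = 22686 + 8060 + 63750 = 94496

$94,496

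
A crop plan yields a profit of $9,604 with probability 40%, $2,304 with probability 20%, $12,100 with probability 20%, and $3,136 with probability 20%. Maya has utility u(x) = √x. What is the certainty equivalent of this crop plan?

E[u] = 0.4·√9604 + 0.2·√2304 + 0.2·√12100 + 0.2·√3136 = 0.4·98 + 0.2·48 + 0.2·110 + 0.2·56 = 82
CE = (82)² = 6724

$6,724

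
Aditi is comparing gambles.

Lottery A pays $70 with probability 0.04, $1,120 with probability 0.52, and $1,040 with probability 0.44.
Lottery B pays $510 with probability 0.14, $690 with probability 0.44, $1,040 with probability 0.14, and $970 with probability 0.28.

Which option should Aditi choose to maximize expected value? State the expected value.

Lottery A = 0.04 × 70 + 0.52 × 1120 + 0.44 × 1040 = 2.8 + 582.4 + 457.6 = 1042.8
Lottery B = 0.14 × 510 + 0.44 × 690 + 0.14 × 1040 + 0.28 × 970 = 71.4 + 303.6 + 145.6 + 271.6 = 792.2

Lottery A ($1,042.80)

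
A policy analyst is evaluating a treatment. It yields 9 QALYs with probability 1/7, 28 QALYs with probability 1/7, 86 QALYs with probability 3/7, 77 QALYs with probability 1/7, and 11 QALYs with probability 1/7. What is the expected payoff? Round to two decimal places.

EV = 1/7 × 9 + 1/7 × 28 + 3/7 × 86 + 1/7 × 77 + 1/7 × 11 = 1.2857 + 4 + 36.8571 + 11 + 1.5714 = 54.7143

54.71 QALYs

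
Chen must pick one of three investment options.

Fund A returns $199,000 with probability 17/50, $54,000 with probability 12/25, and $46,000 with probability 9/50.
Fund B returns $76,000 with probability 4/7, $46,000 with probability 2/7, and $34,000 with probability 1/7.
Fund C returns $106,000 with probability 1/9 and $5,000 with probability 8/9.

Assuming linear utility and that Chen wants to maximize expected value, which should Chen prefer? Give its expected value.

Fund A ($101,860)

Fund A = 17/50 × 199000 + 12/25 × 54000 + 9/50 × 46000 = 67660 + 25920 + 8280 = 101860
Fund B = 4/7 × 76000 + 2/7 × 46000 + 1/7 × 34000 = 43428.5714 + 13142.8571 + 4857.1429 = 61428.5714
Fund C = 1/9 × 106000 + 8/9 × 5000 = 11777.7778 + 4444.4444 = 16222.2222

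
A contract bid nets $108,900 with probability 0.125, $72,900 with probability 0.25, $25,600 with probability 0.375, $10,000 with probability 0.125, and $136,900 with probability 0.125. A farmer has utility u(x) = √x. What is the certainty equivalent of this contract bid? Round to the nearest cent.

E[u] = 0.125·√108900 + 0.25·√72900 + 0.375·√25600 + 0.125·√10000 + 0.125·√136900 = 0.125·330 + 0.25·270 + 0.375·160 + 0.125·100 + 0.125·370 = 227.5
CE = (227.5)² = 51756.25

$51,756.25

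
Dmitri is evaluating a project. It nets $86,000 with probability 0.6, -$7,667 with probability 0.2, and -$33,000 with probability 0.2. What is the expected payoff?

$43,466.60

EV = 0.6 × 86000 + 0.2 × (-7667) + 0.2 × (-33000) = 51600 − 1533.4 − 6600 = 43466.6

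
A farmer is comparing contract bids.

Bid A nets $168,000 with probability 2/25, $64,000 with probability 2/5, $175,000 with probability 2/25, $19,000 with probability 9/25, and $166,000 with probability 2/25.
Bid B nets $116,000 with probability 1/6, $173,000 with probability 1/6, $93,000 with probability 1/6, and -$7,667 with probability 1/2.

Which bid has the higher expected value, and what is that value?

Bid A ($73,160)

Bid A = 2/25 × 168000 + 2/5 × 64000 + 2/25 × 175000 + 9/25 × 19000 + 2/25 × 166000 = 13440 + 25600 + 14000 + 6840 + 13280 = 73160
Bid B = 1/6 × 116000 + 1/6 × 173000 + 1/6 × 93000 + 1/2 × (-7667) = 19333.3333 + 28833.3333 + 15500 − 3833.5 = 59833.1667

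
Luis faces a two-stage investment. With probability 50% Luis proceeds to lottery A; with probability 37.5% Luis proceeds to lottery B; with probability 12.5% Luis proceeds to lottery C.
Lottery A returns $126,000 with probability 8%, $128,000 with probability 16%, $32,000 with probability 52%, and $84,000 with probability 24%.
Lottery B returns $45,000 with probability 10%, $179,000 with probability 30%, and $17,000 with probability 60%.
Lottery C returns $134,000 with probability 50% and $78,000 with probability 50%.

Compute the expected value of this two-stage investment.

$72,580

EV(A) = 0.08 × 126000 + 0.16 × 128000 + 0.52 × 32000 + 0.24 × 84000 = 10080 + 20480 + 16640 + 20160 = 67360
EV(B) = 0.1 × 45000 + 0.3 × 179000 + 0.6 × 17000 = 4500 + 53700 + 10200 = 68400
EV(C) = 0.5 × 134000 + 0.5 × 78000 = 67000 + 39000 = 106000
Overall = 0.5 × 67360 + 0.375 × 68400 + 0.125 × 106000 = 33680 + 25650 + 13250 = 72580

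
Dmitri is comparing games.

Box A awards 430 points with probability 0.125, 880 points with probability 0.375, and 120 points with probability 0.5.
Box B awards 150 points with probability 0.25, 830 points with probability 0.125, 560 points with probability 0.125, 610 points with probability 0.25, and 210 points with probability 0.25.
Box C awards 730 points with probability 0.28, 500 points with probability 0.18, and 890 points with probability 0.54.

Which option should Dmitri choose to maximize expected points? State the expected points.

Box A = 0.125 × 430 + 0.375 × 880 + 0.5 × 120 = 53.75 + 330 + 60 = 443.75
Box B = 0.25 × 150 + 0.125 × 830 + 0.125 × 560 + 0.25 × 610 + 0.25 × 210 = 37.5 + 103.75 + 70 + 152.5 + 52.5 = 416.25
Box C = 0.28 × 730 + 0.18 × 500 + 0.54 × 890 = 204.4 + 90 + 480.6 = 775

Box C (775 points)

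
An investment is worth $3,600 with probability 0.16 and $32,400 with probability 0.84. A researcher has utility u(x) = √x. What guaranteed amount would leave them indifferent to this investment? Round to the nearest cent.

$25,856.64

E[u] = 0.16·√3600 + 0.84·√32400 = 0.16·60 + 0.84·180 = 160.8
CE = (160.8)² = 25856.64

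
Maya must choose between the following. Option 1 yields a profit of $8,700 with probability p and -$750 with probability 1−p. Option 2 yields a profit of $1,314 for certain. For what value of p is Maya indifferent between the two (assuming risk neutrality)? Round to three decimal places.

p·8700 + (1−p)·(-750) = 1314
9450p − 750 = 1314
p = (1314 + 750) / 9450

p = 0.218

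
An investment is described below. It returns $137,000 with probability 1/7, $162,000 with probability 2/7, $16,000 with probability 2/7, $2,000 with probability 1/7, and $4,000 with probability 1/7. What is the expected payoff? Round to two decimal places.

EV = 1/7 × 137000 + 2/7 × 162000 + 2/7 × 16000 + 1/7 × 2000 + 1/7 × 4000 = 19571.4286 + 46285.7143 + 4571.4286 + 285.7143 + 571.4286 = 71285.7143

$71,285.71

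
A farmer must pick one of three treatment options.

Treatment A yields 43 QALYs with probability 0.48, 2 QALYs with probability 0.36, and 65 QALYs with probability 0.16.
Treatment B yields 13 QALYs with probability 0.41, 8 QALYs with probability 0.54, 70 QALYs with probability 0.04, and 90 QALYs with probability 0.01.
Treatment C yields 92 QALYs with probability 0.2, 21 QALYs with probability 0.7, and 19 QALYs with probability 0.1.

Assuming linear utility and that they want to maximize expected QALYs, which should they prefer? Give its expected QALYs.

Treatment C (35 QALYs)

Treatment A = 0.48 × 43 + 0.36 × 2 + 0.16 × 65 = 20.64 + 0.72 + 10.4 = 31.76
Treatment B = 0.41 × 13 + 0.54 × 8 + 0.04 × 70 + 0.01 × 90 = 5.33 + 4.32 + 2.8 + 0.9 = 13.35
Treatment C = 0.2 × 92 + 0.7 × 21 + 0.1 × 19 = 18.4 + 14.7 + 1.9 = 35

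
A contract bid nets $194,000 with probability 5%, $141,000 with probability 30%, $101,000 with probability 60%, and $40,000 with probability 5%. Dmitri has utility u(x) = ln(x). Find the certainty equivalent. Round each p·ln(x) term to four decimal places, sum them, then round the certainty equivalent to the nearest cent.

E[u] = 0.05·ln(194000) + 0.3·ln(141000) + 0.6·ln(101000) + 0.05·ln(40000) = 0.6088 + 3.5570 + 6.9137 + 0.5298 = 11.6093
CE = e^11.6093 ≈ 110117.14

$110,117.14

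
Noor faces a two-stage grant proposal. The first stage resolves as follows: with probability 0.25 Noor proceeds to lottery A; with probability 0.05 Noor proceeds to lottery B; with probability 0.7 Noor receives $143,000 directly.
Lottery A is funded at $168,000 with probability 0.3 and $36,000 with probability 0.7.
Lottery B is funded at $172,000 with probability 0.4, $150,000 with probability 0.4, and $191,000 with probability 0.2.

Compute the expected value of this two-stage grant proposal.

EV(A) = 0.3 × 168000 + 0.7 × 36000 = 50400 + 25200 = 75600
EV(B) = 0.4 × 172000 + 0.4 × 150000 + 0.2 × 191000 = 68800 + 60000 + 38200 = 167000
Branch C: 143000 (certain)
Overall = 0.25 × 75600 + 0.05 × 167000 + 0.7 × 143000 = 18900 + 8350 + 100100 = 127350

$127,350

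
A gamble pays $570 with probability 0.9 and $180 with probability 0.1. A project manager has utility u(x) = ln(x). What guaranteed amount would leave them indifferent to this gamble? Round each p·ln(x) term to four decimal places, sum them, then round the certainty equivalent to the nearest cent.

E[u] = 0.9·ln(570) + 0.1·ln(180) = 5.7111 + 0.5193 = 6.2304
CE = e^6.2304 ≈ 507.96

$507.96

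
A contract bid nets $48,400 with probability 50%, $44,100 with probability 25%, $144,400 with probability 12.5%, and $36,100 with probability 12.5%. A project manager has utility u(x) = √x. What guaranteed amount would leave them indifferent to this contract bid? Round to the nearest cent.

E[u] = 0.5·√48400 + 0.25·√44100 + 0.125·√144400 + 0.125·√36100 = 0.5·220 + 0.25·210 + 0.125·380 + 0.125·190 = 233.75
CE = (233.75)² = 54639.0625

$54,639.06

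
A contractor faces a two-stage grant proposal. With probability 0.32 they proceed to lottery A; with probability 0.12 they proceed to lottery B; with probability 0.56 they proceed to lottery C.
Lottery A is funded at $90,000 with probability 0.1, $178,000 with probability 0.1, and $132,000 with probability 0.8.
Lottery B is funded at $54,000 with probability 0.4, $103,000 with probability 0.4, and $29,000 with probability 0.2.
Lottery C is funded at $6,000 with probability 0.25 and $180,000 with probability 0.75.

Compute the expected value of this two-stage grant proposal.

$127,040

EV(A) = 0.1 × 90000 + 0.1 × 178000 + 0.8 × 132000 = 9000 + 17800 + 105600 = 132400
EV(B) = 0.4 × 54000 + 0.4 × 103000 + 0.2 × 29000 = 21600 + 41200 + 5800 = 68600
EV(C) = 0.25 × 6000 + 0.75 × 180000 = 1500 + 135000 = 136500
Overall = 0.32 × 132400 + 0.12 × 68600 + 0.56 × 136500 = 42368 + 8232 + 76440 = 127040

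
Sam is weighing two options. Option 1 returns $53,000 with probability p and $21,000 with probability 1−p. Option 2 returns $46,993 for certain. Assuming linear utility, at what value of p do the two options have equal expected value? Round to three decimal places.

p·53000 + (1−p)·21000 = 46993
32000p + 21000 = 46993
p = (46993 − 21000) / 32000

p = 0.812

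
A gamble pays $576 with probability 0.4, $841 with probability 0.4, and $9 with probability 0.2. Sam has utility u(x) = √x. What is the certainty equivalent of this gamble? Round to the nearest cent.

E[u] = 0.4·√576 + 0.4·√841 + 0.2·√9 = 0.4·24 + 0.4·29 + 0.2·3 = 21.8
CE = (21.8)² = 475.24

$475.24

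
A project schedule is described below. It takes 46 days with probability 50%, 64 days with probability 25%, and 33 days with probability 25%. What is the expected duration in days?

47.25 days

EV = 0.5 × 46 + 0.25 × 64 + 0.25 × 33 = 23 + 16 + 8.25 = 47.25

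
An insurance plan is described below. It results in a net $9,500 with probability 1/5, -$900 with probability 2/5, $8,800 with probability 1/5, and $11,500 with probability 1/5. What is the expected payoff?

EV = 1/5 × 9500 + 2/5 × (-900) + 1/5 × 8800 + 1/5 × 11500 = 1900 − 360 + 1760 + 2300 = 5600

$5,600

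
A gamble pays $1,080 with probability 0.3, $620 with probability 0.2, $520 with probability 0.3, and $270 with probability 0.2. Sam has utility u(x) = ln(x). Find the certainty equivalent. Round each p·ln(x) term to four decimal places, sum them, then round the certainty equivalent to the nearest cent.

$588.22

E[u] = 0.3·ln(1080) + 0.2·ln(620) + 0.3·ln(520) + 0.2·ln(270) = 2.0954 + 1.2859 + 1.8761 + 1.1197 = 6.3771
CE = e^6.3771 ≈ 588.22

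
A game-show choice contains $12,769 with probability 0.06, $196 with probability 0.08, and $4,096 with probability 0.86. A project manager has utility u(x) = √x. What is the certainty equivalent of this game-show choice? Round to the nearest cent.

$3,961.44

E[u] = 0.06·√12769 + 0.08·√196 + 0.86·√4096 = 0.06·113 + 0.08·14 + 0.86·64 = 62.94
CE = (62.94)² = 3961.4436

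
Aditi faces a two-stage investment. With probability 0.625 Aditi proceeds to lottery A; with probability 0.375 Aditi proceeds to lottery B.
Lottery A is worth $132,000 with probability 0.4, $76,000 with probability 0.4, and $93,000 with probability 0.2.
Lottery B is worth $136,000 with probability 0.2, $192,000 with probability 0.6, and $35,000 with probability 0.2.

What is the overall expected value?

EV(A) = 0.4 × 132000 + 0.4 × 76000 + 0.2 × 93000 = 52800 + 30400 + 18600 = 101800
EV(B) = 0.2 × 136000 + 0.6 × 192000 + 0.2 × 35000 = 27200 + 115200 + 7000 = 149400
Overall = 0.625 × 101800 + 0.375 × 149400 = 63625 + 56025 = 119650

$119,650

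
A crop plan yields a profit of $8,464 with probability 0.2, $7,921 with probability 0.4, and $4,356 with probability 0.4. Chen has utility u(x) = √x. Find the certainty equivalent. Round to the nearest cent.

$6,464.16

E[u] = 0.2·√8464 + 0.4·√7921 + 0.4·√4356 = 0.2·92 + 0.4·89 + 0.4·66 = 80.4
CE = (80.4)² = 6464.16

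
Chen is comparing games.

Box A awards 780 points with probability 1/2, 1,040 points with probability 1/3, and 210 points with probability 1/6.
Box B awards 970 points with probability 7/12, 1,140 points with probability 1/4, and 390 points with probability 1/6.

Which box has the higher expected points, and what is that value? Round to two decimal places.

Box A = 1/2 × 780 + 1/3 × 1040 + 1/6 × 210 = 390 + 346.6667 + 35 = 771.6667
Box B = 7/12 × 970 + 1/4 × 1140 + 1/6 × 390 = 565.8333 + 285 + 65 = 915.8333

Box B (915.83 points)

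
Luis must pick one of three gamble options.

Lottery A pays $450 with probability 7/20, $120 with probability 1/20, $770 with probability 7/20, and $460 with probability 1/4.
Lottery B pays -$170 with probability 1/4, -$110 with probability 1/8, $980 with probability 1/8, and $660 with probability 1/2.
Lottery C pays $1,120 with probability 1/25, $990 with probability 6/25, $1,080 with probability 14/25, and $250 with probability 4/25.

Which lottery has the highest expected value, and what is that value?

Lottery C ($927.20)

Lottery A = 7/20 × 450 + 1/20 × 120 + 7/20 × 770 + 1/4 × 460 = 157.5 + 6 + 269.5 + 115 = 548
Lottery B = 1/4 × (-170) + 1/8 × (-110) + 1/8 × 980 + 1/2 × 660 = -42.5 − 13.75 + 122.5 + 330 = 396.25
Lottery C = 1/25 × 1120 + 6/25 × 990 + 14/25 × 1080 + 4/25 × 250 = 44.8 + 237.6 + 604.8 + 40 = 927.2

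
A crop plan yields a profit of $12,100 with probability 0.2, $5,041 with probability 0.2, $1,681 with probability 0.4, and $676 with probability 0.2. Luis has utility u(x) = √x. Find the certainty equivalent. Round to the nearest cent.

E[u] = 0.2·√12100 + 0.2·√5041 + 0.4·√1681 + 0.2·√676 = 0.2·110 + 0.2·71 + 0.4·41 + 0.2·26 = 57.8
CE = (57.8)² = 3340.84

$3,340.84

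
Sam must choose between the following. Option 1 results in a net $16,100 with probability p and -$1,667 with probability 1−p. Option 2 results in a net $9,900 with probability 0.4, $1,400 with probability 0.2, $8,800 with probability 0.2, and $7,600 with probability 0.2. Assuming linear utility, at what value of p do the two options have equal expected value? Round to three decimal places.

p = 0.517

EV(Option 2) = 0.4 × 9900 + 0.2 × 1400 + 0.2 × 8800 + 0.2 × 7600 = 3960 + 280 + 1760 + 1520 = 7520
p·16100 + (1−p)·(-1667) = 7520
17767p − 1667 = 7520
p = (7520 + 1667) / 17767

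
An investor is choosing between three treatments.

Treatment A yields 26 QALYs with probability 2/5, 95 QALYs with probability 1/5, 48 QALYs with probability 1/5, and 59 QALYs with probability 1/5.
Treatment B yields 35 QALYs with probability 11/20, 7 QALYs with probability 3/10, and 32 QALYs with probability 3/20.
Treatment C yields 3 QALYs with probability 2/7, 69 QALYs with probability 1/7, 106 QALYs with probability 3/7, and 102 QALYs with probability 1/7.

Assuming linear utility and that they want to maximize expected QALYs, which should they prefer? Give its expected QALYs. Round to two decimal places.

Treatment A = 2/5 × 26 + 1/5 × 95 + 1/5 × 48 + 1/5 × 59 = 10.4 + 19 + 9.6 + 11.8 = 50.8
Treatment B = 11/20 × 35 + 3/10 × 7 + 3/20 × 32 = 19.25 + 2.1 + 4.8 = 26.15
Treatment C = 2/7 × 3 + 1/7 × 69 + 3/7 × 106 + 1/7 × 102 = 0.8571 + 9.8571 + 45.4286 + 14.5714 = 70.7143

Treatment C (70.71 QALYs)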